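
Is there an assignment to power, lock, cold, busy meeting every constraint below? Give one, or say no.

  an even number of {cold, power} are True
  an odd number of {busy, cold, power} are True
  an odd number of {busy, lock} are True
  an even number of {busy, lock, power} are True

power = True, lock = False, cold = True, busy = True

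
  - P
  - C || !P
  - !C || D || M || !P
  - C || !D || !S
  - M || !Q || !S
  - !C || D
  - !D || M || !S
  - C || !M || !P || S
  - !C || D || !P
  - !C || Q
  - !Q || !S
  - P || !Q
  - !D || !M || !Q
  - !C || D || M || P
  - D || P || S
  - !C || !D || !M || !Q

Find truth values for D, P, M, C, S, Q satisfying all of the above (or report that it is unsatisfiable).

D = True, P = True, M = False, C = True, S = False, Q = True

Unit clause (P) forces P = True.
In (C || !P) only C is left, so C = True.
In (!C || D) only D is left, so D = True.
In (!C || Q) only Q is left, so Q = True.
In (!Q || !S) only !S is left, so S = False.
In (!D || !M || !Q) only !M is left, so M = False.
All clauses satisfied.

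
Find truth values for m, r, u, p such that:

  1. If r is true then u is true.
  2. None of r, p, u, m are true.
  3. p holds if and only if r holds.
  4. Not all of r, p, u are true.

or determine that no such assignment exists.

m: False, r: False, u: False, p: False

  (1) r=F ⇒ u: vacuous ✓
  (2) {r, p, u, m}: 0 true — none ✓
  (3) p=F, r=F — same ✓
  (4) {r, p, u}: 0/3 true — not all ✓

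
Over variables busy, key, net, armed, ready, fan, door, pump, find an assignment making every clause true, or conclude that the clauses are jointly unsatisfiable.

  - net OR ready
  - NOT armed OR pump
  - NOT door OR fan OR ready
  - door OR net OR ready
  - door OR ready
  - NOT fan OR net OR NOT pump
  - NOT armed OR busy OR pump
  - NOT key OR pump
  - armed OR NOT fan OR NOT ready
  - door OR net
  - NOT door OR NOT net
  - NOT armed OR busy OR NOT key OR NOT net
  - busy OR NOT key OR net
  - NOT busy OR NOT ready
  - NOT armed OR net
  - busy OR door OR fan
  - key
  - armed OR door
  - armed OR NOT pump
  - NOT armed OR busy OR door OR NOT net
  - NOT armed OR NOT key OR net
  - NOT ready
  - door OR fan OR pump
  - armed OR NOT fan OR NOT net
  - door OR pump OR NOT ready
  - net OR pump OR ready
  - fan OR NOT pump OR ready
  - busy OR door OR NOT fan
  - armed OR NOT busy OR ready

Case ready = True:
  Clause (NOT ready) is falsified — contradiction.
Case ready = False:
  (net OR ready) forces net = True.
  (door OR ready) forces door = True.
  Clause (NOT door OR NOT net) is falsified — contradiction.
Both cases fail, so the formula is unsatisfiable.

Unsatisfiable — no assignment works.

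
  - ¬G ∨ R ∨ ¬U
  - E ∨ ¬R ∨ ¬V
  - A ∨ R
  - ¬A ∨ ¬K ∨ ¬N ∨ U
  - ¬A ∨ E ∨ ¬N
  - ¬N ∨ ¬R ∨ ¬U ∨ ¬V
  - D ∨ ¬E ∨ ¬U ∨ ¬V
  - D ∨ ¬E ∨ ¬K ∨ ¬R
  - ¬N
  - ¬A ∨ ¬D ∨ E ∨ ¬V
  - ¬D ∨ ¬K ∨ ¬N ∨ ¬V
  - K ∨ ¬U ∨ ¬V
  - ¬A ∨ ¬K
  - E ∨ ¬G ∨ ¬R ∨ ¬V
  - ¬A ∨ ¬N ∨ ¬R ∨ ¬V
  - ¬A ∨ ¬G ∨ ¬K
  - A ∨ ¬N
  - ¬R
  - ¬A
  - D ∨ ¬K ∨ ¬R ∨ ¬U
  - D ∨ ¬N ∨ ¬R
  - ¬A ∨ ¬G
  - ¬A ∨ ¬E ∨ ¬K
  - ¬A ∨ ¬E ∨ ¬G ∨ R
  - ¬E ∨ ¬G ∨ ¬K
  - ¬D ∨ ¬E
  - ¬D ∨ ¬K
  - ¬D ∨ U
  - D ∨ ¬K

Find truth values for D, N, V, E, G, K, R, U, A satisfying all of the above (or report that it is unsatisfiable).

Case R = True:
  Clause (¬R) is falsified — contradiction.
Case R = False:
  (A ∨ R) forces A = True.
  Clause (¬A) is falsified — contradiction.
Both cases fail, so the formula is unsatisfiable.

The formula is unsatisfiable.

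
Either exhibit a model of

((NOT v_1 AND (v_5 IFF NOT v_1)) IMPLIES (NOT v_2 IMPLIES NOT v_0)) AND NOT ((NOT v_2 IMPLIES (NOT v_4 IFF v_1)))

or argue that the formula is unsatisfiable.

v_0=F; v_1=T; v_2=F; v_4=T; v_5=T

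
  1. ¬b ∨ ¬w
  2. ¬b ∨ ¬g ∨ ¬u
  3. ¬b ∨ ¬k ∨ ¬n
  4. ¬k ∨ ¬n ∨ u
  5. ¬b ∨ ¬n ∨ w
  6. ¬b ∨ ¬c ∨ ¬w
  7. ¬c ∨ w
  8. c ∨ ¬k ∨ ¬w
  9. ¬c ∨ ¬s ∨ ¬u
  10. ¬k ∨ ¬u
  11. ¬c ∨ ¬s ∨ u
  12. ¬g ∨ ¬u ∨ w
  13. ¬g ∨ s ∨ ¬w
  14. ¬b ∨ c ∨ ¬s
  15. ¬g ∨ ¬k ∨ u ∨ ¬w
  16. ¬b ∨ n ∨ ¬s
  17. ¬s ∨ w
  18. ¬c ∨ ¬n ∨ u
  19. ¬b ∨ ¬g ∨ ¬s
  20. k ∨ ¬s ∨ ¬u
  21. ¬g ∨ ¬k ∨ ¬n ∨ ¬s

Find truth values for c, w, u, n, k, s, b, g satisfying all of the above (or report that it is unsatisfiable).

c=F, w=F, u=T, n=T, k=F, s=F, b=F, g=F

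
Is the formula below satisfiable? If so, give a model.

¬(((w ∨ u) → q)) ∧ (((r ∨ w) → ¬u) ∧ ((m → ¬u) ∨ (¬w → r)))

r = False; q = False; m = True; w = True; u = False

  ¬(((w ∨ u) → q)) = True
    (w ∨ u) → q = False
      w ∨ u = True
  ((r ∨ w) → ¬u) ∧ ((m → ¬u) ∨ (¬w → r)) = True
    (r ∨ w) → ¬u = True
      r ∨ w = True
      ¬u = True
    (m → ¬u) ∨ (¬w → r) = True
      m → ¬u = True
        ¬u = True
      ¬w → r = True
        ¬w = False
Both conjuncts True, so the formula holds.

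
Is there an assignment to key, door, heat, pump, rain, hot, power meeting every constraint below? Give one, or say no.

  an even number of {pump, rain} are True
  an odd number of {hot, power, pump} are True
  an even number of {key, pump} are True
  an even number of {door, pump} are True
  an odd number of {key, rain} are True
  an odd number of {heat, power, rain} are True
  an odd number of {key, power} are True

Adding constraints 1, 3, 5 mod 2: every variable appears an even number of times on the left, so the left side is 0.
But the right sides sum to 1 (mod 2). 0 ≠ 1 — the system is inconsistent.

Unsatisfiable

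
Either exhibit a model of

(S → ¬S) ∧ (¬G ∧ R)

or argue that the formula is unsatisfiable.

G=F, R=T, S=F

  S → ¬S = True
    ¬S = True
  ¬G ∧ R = True
    ¬G = True
Both conjuncts True, so the formula holds.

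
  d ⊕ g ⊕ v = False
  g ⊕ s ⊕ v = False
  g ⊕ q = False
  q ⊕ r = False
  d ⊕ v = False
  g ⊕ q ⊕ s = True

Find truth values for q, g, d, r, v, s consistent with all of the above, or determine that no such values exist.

q = False; g = False; d = True; r = False; v = True; s = True

d ⊕ g ⊕ v = T ⊕ F ⊕ T = False ✓
g ⊕ s ⊕ v = F ⊕ T ⊕ T = False ✓
g ⊕ q = F ⊕ F = False ✓
q ⊕ r = F ⊕ F = False ✓
d ⊕ v = T ⊕ T = False ✓
g ⊕ q ⊕ s = F ⊕ F ⊕ T = True ✓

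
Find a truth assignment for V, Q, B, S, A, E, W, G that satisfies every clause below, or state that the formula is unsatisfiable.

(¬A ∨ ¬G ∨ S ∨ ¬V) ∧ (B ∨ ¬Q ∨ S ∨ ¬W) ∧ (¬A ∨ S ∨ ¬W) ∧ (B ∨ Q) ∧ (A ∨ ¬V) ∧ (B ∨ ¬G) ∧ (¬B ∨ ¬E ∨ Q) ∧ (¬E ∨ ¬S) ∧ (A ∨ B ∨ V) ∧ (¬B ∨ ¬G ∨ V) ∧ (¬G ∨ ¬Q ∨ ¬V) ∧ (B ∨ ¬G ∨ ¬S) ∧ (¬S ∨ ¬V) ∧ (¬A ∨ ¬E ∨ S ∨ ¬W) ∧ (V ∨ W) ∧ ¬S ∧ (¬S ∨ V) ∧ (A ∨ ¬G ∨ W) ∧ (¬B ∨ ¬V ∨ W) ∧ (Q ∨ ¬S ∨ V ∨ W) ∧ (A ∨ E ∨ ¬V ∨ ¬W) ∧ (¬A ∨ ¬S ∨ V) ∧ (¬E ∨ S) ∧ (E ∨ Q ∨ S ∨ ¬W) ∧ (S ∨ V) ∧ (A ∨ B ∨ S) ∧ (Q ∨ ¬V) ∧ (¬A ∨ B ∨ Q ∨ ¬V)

Unit clause (¬S) forces S = False.
In (¬E ∨ S) only ¬E is left, so E = False.
In (S ∨ V) only V is left, so V = True.
In (Q ∨ ¬V) only Q is left, so Q = True.
In (A ∨ ¬V) only A is left, so A = True.
In (¬G ∨ ¬Q ∨ ¬V) only ¬G is left, so G = False.
In (¬A ∨ S ∨ ¬W) only ¬W is left, so W = False.
In (¬B ∨ ¬V ∨ W) only ¬B is left, so B = False.
All clauses satisfied.

V = True, Q = True, B = False, S = False, A = True, E = False, W = False, G = False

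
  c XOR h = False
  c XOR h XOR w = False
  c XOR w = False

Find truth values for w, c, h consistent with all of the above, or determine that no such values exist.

w = False, c = False, h = False

c XOR h = F XOR F = False ✓
c XOR h XOR w = F XOR F XOR F = False ✓
c XOR w = F XOR F = False ✓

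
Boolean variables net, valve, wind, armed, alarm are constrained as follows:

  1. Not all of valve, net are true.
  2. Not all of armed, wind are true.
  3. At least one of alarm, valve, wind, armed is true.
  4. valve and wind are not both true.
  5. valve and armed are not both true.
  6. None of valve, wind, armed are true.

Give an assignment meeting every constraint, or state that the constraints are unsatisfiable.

net = False, valve = False, wind = False, armed = False, alarm = True

  (1) {valve, net}: 0/2 true — not all ✓
  (2) {armed, wind}: 0/2 true — not all ✓
  (3) {alarm, valve, wind, armed}: 1 true — at least one ✓
  (4) valve=F, wind=F — not both ✓
  (5) valve=F, armed=F — not both ✓
  (6) {valve, wind, armed}: 0 true — none ✓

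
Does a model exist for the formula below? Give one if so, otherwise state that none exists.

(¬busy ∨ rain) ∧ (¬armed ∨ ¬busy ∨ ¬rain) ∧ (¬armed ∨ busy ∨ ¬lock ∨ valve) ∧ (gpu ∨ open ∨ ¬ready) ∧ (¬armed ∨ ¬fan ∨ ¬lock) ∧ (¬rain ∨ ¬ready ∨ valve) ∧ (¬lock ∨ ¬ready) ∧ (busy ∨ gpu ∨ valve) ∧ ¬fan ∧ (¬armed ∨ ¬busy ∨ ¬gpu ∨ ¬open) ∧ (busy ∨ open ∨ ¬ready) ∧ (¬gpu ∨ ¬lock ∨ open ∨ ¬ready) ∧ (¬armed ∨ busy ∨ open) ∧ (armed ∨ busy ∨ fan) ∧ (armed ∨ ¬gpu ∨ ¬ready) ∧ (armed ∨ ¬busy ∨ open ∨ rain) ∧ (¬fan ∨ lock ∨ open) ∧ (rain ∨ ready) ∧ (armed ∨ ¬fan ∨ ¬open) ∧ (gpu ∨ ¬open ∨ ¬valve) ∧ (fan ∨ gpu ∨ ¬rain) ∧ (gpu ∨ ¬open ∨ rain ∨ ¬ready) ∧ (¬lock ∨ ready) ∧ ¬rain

armed=T, rain=F, gpu=T, fan=F, open=T, valve=T, busy=F, lock=F, ready=T

Unit clause (¬fan) forces fan = False.
Unit clause (¬rain) forces rain = False.
In (¬busy ∨ rain) only ¬busy is left, so busy = False.
In (armed ∨ busy ∨ fan) only armed is left, so armed = True.
In (rain ∨ ready) only ready is left, so ready = True.
In (¬lock ∨ ¬ready) only ¬lock is left, so lock = False.
In (busy ∨ open ∨ ¬ready) only open is left, so open = True.
In (gpu ∨ ¬open ∨ rain ∨ ¬ready) only gpu is left, so gpu = True.
Set valve = True.
All clauses satisfied.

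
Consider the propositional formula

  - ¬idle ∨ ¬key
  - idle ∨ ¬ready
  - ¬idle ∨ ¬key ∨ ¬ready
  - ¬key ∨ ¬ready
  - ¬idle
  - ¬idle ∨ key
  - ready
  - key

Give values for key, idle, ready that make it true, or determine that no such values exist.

Case idle = True:
  Clause (¬idle) is falsified — contradiction.
Case idle = False:
  (idle ∨ ¬ready) forces ready = False.
  Clause (ready) is falsified — contradiction.
Both cases fail, so the formula is unsatisfiable.

No satisfying assignment exists.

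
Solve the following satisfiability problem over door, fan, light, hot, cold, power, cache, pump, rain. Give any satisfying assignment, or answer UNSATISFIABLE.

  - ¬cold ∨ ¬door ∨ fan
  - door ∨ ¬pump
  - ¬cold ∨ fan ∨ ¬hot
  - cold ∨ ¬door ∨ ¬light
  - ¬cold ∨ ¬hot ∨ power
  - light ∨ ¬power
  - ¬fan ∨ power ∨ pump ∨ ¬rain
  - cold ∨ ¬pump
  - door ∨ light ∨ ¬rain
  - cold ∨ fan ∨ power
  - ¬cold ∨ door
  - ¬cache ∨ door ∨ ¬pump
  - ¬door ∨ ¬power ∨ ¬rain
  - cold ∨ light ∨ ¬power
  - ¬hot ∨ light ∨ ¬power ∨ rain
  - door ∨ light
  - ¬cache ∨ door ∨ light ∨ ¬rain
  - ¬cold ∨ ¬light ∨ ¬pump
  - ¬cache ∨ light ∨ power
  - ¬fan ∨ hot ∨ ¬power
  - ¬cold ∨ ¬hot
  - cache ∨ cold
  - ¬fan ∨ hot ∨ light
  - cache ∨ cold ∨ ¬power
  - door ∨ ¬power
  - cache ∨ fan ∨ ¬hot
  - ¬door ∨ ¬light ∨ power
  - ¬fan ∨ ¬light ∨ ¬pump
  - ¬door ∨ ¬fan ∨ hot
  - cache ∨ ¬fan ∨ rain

Set door = False.
  then (door ∨ ¬pump) forces pump = False.
  then (¬cold ∨ door) forces cold = False.
  then (door ∨ light) forces light = True.
  then (cache ∨ cold) forces cache = True.
  then (door ∨ ¬power) forces power = False.
  then (cold ∨ fan ∨ power) forces fan = True.
  then (¬fan ∨ power ∨ pump ∨ ¬rain) forces rain = False.
Set hot = True.
All clauses satisfied.

door = False, fan = True, light = True, hot = True, cold = False, power = False, cache = True, pump = False, rain = False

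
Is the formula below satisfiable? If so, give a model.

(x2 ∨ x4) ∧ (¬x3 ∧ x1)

x1 = True; x2 = True; x3 = False; x4 = False

  x2 ∨ x4 = True
  ¬x3 ∧ x1 = True
    ¬x3 = True
Both conjuncts True, so the formula holds.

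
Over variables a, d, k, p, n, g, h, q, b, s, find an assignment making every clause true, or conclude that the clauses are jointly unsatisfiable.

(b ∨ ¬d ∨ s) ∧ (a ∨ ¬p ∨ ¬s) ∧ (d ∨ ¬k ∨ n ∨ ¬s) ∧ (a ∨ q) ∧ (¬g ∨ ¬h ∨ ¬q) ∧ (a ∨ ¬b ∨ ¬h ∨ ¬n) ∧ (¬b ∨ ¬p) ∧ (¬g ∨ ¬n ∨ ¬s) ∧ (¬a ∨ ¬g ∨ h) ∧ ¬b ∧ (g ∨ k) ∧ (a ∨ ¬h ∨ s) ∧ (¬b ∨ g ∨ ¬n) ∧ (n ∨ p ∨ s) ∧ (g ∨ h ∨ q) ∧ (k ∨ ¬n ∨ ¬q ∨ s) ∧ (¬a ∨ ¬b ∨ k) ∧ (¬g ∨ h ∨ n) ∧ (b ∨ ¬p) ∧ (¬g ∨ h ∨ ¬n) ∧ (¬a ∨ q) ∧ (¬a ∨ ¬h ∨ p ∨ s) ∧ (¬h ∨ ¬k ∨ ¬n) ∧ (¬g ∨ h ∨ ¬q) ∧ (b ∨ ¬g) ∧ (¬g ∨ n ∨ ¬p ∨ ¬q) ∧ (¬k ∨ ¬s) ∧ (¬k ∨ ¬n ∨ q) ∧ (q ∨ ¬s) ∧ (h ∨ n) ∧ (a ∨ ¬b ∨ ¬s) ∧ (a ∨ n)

a = True, d = False, k = True, p = False, n = True, g = False, h = False, q = True, b = False, s = False

Unit clause (¬b) forces b = False.
In (b ∨ ¬p) only ¬p is left, so p = False.
In (b ∨ ¬g) only ¬g is left, so g = False.
In (g ∨ k) only k is left, so k = True.
In (¬k ∨ ¬s) only ¬s is left, so s = False.
In (b ∨ ¬d ∨ s) only ¬d is left, so d = False.
In (n ∨ p ∨ s) only n is left, so n = True.
In (¬h ∨ ¬k ∨ ¬n) only ¬h is left, so h = False.
In (¬k ∨ ¬n ∨ q) only q is left, so q = True.
Set a = True.
All clauses satisfied.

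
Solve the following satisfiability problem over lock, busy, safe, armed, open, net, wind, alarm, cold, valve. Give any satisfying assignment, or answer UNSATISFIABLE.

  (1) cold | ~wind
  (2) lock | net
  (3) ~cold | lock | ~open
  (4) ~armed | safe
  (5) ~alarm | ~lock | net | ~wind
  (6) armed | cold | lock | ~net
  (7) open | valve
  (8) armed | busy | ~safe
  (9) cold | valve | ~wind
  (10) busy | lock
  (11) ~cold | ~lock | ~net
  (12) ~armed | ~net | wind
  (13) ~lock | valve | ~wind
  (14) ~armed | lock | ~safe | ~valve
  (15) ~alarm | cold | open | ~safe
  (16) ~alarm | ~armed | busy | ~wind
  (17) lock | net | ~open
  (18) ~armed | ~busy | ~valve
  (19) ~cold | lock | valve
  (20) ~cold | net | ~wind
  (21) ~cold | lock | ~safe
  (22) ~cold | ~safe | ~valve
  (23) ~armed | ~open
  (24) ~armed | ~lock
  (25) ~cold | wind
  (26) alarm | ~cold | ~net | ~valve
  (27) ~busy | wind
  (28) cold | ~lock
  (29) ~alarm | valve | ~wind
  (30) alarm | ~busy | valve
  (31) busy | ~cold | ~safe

lock: False, busy: True, safe: False, armed: False, open: False, net: True, wind: True, alarm: True, cold: True, valve: True

Try lock = True:
  (~armed | ~lock) forces armed = False.
  (cold | ~lock) forces cold = True.
  (~cold | ~lock | ~net) forces net = False.
  (~cold | net | ~wind) forces wind = False.
  clause (~cold | wind) is falsified — backtrack.
So lock = False.
  then (lock | net) forces net = True.
  then (busy | lock) forces busy = True.
  then (~busy | wind) forces wind = True.
  then (cold | ~wind) forces cold = True.
  then (~cold | lock | ~open) forces open = False.
  then (open | valve) forces valve = True.
  then (~armed | ~busy | ~valve) forces armed = False.
  then (~cold | lock | ~safe) forces safe = False.
  then (alarm | ~cold | ~net | ~valve) forces alarm = True.
All clauses satisfied.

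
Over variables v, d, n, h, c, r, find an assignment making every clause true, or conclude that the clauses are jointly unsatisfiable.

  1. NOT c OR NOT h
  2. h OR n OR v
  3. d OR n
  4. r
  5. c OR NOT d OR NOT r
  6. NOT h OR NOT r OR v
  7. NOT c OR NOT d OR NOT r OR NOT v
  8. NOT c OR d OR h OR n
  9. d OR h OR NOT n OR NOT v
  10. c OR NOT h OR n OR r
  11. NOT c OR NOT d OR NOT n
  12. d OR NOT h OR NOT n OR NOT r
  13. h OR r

Unit clause (r) forces r = True.
Set v = False.
  then (NOT h OR NOT r OR v) forces h = False.
  then (h OR n OR v) forces n = True.
Try d = True:
  (c OR NOT d OR NOT r) forces c = True.
  clause (NOT c OR NOT d OR NOT n) is falsified — backtrack.
So d = False.
Set c = True.
All clauses satisfied.

v = False, d = False, n = True, h = False, c = True, r = True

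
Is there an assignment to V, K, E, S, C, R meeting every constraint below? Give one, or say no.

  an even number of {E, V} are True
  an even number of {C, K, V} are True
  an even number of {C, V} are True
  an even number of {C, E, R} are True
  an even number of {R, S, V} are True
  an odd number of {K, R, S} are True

V: True, K: False, E: True, S: True, C: True, R: False

{E, V}: 2 true → even ✓
{C, K, V}: 2 true → even ✓
{C, V}: 2 true → even ✓
{C, E, R}: 2 true → even ✓
{R, S, V}: 2 true → even ✓
{K, R, S}: 1 true → odd ✓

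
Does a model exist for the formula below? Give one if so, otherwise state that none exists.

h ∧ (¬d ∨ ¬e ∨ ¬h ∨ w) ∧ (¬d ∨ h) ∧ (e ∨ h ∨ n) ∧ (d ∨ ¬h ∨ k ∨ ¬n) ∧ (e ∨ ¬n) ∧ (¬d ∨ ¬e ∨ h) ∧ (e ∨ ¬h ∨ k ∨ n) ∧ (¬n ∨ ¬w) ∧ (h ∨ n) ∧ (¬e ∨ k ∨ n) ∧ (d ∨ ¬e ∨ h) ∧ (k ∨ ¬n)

w = False; e = True; n = False; d = False; h = True; k = True

Unit clause (h) forces h = True.
Set w = False.
Set e = True.
  then (¬d ∨ ¬e ∨ ¬h ∨ w) forces d = False.
Set n = False.
  then (¬e ∨ k ∨ n) forces k = True.
All clauses satisfied.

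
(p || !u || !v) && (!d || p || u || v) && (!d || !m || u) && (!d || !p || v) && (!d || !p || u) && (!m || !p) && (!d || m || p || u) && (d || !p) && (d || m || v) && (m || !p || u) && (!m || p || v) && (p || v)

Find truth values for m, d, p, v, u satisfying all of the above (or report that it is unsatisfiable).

m = True; d = False; p = False; v = True; u = False

Set m = True.
  then (!m || !p) forces p = False.
  then (!m || p || v) forces v = True.
  then (p || !u || !v) forces u = False.
  then (!d || !m || u) forces d = False.
All clauses satisfied.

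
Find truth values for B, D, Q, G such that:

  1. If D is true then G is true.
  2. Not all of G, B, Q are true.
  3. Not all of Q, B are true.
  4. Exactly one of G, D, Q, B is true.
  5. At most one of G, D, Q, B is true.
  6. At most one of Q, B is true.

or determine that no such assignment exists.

B=F, D=F, Q=T, G=F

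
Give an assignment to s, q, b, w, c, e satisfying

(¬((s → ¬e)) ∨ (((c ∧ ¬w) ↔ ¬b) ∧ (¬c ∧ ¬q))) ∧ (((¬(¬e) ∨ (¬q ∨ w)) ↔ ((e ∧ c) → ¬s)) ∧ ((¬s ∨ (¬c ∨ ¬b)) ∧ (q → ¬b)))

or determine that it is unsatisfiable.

s=F, q=F, b=T, w=T, c=F, e=F

  ¬((s → ¬e)) ∨ (((c ∧ ¬w) ↔ ¬b) ∧ (¬c ∧ ¬q)) = True
    ¬((s → ¬e)) = False
      s → ¬e = True
        ¬e = True
    ((c ∧ ¬w) ↔ ¬b) ∧ (¬c ∧ ¬q) = True
      (c ∧ ¬w) ↔ ¬b = True
        c ∧ ¬w = False
          ¬w = False
        ¬b = False
      ¬c ∧ ¬q = True
        ¬c = True
        ¬q = True
  ((¬(¬e) ∨ (¬q ∨ w)) ↔ ((e ∧ c) → ¬s)) ∧ ((¬s ∨ (¬c ∨ ¬b)) ∧ (q → ¬b)) = True
    (¬(¬e) ∨ (¬q ∨ w)) ↔ ((e ∧ c) → ¬s) = True
      ¬(¬e) ∨ (¬q ∨ w) = True
        ¬(¬e) = False
          ¬e = True
        ¬q ∨ w = True
          ¬q = True
      (e ∧ c) → ¬s = True
        e ∧ c = False
        ¬s = True
    (¬s ∨ (¬c ∨ ¬b)) ∧ (q → ¬b) = True
      ¬s ∨ (¬c ∨ ¬b) = True
        ¬s = True
        ¬c ∨ ¬b = True
          ¬c = True
          ¬b = False
      q → ¬b = True
        ¬b = False
Both conjuncts True, so the formula holds.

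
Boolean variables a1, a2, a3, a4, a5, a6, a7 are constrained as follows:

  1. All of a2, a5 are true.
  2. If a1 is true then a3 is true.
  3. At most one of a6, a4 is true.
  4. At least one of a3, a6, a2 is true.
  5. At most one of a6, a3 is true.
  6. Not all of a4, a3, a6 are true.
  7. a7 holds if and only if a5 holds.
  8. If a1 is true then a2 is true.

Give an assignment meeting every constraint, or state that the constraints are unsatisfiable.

a1=T; a2=T; a3=T; a4=T; a5=T; a6=F; a7=T

  (1) {a2, a5}: all 2 true ✓
  (2) a1=T ⇒ a3: T ✓
  (3) {a6, a4}: 1 true — at most one ✓
  (4) {a3, a6, a2}: 2 true — at least one ✓
  (5) {a6, a3}: 1 true — at most one ✓
  (6) {a4, a3, a6}: 2/3 true — not all ✓
  (7) a7=T, a5=T — same ✓
  (8) a1=T ⇒ a2: T ✓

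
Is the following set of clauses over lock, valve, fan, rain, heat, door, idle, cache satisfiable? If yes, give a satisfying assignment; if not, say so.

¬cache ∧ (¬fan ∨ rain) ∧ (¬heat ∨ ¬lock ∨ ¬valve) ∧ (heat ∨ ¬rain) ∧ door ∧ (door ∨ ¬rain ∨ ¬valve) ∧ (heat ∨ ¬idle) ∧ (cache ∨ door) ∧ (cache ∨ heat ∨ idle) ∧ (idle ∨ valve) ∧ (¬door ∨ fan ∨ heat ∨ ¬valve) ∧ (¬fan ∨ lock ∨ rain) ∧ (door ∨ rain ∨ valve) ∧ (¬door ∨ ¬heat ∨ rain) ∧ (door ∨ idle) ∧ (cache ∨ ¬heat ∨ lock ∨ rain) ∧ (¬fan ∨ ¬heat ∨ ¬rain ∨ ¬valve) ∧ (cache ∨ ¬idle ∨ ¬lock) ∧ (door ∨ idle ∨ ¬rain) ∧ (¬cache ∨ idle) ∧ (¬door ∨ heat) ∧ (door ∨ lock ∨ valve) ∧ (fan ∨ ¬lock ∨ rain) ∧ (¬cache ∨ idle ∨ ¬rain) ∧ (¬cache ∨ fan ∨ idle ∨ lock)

Unit clause (¬cache) forces cache = False.
Unit clause (door) forces door = True.
In (¬door ∨ heat) only heat is left, so heat = True.
In (¬door ∨ ¬heat ∨ rain) only rain is left, so rain = True.
Try lock = True:
  (¬heat ∨ ¬lock ∨ ¬valve) forces valve = False.
  (idle ∨ valve) forces idle = True.
  clause (cache ∨ ¬idle ∨ ¬lock) is falsified — backtrack.
So lock = False.
Set valve = True.
  then (¬fan ∨ ¬heat ∨ ¬rain ∨ ¬valve) forces fan = False.
Set idle = True.
All clauses satisfied.

lock: False; valve: True; fan: False; rain: True; heat: True; door: True; idle: True; cache: False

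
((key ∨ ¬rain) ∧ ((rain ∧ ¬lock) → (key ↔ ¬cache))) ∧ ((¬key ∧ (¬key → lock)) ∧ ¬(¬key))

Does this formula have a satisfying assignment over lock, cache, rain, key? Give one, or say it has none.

Case key = True: the conjunct ¬key is False.
Case key = False: the conjunct ¬(¬key) becomes ¬(¬False) = False.
Both cases fail — unsatisfiable.

UNSATISFIABLE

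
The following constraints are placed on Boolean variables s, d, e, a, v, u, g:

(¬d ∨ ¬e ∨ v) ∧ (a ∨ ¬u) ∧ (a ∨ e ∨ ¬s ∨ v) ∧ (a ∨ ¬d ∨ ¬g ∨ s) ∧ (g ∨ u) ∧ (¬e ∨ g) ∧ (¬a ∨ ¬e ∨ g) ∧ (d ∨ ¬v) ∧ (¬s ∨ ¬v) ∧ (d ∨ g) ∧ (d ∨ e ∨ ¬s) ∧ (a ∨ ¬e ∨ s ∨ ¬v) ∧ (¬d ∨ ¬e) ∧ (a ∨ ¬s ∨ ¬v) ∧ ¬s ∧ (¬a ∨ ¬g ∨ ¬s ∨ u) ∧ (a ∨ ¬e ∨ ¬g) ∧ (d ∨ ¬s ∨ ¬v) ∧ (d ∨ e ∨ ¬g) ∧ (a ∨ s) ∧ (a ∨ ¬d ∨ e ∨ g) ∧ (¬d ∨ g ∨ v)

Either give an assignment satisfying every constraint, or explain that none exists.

Unit clause (¬s) forces s = False.
In (a ∨ s) only a is left, so a = True.
Set d = True.
  then (¬d ∨ ¬e) forces e = False.
Set v = False.
  then (¬d ∨ g ∨ v) forces g = True.
Set u = True.
All clauses satisfied.

s = False, d = True, e = False, a = True, v = False, u = True, g = True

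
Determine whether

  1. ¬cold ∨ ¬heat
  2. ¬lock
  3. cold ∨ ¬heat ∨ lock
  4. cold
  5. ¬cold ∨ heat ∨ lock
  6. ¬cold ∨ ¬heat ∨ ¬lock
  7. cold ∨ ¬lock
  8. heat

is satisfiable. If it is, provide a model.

Case cold = True:
  (¬cold ∨ ¬heat) forces heat = False.
  Clause (heat) is falsified — contradiction.
Case cold = False:
  Clause (cold) is falsified — contradiction.
Both cases fail, so the formula is unsatisfiable.

The formula is unsatisfiable.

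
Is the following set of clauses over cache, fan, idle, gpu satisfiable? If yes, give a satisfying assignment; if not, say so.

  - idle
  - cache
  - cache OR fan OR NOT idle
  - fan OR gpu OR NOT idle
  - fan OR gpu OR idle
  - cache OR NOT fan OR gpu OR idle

cache=T; fan=F; idle=T; gpu=T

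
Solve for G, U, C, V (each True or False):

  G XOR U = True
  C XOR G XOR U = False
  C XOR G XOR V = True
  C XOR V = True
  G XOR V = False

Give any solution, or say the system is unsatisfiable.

G = False, U = True, C = True, V = False

G XOR U = F XOR T = True ✓
C XOR G XOR U = T XOR F XOR T = False ✓
C XOR G XOR V = T XOR F XOR F = True ✓
C XOR V = T XOR F = True ✓
G XOR V = F XOR F = False ✓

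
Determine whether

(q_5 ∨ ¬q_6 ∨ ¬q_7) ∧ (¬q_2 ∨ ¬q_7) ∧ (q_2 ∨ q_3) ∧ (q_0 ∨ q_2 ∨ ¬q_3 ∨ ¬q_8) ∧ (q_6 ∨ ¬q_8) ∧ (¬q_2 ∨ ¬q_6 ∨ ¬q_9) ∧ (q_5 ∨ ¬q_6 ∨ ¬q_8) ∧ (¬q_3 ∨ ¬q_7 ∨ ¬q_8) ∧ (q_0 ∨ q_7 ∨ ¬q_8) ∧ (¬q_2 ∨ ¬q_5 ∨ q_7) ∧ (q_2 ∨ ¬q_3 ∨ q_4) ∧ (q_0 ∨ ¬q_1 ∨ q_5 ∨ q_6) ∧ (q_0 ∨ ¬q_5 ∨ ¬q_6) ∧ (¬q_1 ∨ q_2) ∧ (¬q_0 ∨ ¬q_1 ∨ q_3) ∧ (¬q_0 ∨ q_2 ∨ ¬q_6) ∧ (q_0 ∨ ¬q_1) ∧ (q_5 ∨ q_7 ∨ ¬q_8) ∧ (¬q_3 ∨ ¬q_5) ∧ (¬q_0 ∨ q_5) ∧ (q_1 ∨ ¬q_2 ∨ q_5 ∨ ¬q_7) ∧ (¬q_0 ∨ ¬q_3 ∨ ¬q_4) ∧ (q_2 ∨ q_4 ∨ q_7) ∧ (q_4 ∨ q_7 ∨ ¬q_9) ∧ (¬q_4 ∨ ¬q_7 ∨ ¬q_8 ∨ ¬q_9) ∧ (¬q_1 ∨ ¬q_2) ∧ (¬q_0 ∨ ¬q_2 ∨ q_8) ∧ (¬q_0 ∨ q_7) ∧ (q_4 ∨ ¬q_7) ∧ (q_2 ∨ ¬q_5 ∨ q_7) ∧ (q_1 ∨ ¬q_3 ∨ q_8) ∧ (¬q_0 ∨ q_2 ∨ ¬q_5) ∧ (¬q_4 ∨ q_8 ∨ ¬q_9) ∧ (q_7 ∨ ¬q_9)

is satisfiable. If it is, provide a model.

q_0 = False; q_1 = False; q_2 = True; q_3 = False; q_4 = False; q_5 = False; q_6 = True; q_7 = False; q_8 = False; q_9 = False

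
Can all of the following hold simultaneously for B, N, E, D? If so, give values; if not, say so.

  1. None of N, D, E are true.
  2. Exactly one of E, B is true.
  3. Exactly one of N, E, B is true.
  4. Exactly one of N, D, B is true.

B: True; N: False; E: False; D: False

  (1) {N, D, E}: 0 true — none ✓
  (2) {E, B}: 1 true — exactly one ✓
  (3) {N, E, B}: 1 true — exactly one ✓
  (4) {N, D, B}: 1 true — exactly one ✓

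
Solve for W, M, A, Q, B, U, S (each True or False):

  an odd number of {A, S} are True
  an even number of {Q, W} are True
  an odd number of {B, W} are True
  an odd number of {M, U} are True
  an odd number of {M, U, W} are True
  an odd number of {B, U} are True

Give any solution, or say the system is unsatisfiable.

W: False; M: True; A: False; Q: False; B: True; U: False; S: True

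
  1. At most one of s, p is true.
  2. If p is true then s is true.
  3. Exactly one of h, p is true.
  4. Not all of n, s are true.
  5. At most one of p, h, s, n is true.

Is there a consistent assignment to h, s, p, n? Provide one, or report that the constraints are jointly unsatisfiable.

h = True; s = False; p = False; n = False

  (1) {s, p}: 0 true — at most one ✓
  (2) p=F ⇒ s: vacuous ✓
  (3) {h, p}: 1 true — exactly one ✓
  (4) {n, s}: 0/2 true — not all ✓
  (5) {p, h, s, n}: 1 true — at most one ✓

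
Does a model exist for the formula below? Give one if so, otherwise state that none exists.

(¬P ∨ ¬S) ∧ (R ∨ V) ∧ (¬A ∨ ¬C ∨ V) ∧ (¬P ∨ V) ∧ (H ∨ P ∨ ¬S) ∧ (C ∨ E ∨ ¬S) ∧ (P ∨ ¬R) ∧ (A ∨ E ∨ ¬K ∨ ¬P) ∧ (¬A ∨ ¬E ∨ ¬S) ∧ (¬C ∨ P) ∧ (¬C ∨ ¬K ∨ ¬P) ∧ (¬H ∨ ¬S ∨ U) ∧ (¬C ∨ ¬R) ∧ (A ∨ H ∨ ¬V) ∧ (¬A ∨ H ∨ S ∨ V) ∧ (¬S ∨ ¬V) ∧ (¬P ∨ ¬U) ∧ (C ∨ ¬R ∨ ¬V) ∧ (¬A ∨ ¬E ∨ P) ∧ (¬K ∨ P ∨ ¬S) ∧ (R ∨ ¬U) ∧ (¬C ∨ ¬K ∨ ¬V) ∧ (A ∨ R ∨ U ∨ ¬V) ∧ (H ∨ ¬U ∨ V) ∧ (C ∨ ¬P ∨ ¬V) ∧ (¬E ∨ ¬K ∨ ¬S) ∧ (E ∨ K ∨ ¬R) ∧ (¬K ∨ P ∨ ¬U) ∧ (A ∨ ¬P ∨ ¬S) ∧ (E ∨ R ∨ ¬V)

Set E = True.
Set P = True.
  then (¬P ∨ ¬S) forces S = False.
  then (¬P ∨ V) forces V = True.
  then (¬P ∨ ¬U) forces U = False.
  then (C ∨ ¬P ∨ ¬V) forces C = True.
  then (¬C ∨ ¬K ∨ ¬P) forces K = False.
  then (¬C ∨ ¬R) forces R = False.
  then (A ∨ R ∨ U ∨ ¬V) forces A = True.
Set H = False.
All clauses satisfied.

E = True, P = True, S = False, V = True, C = True, A = True, H = False, R = False, U = False, K = False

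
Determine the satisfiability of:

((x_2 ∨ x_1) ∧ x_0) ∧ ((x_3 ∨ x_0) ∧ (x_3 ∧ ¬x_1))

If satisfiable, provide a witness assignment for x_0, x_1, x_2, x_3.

x_0 = True; x_1 = False; x_2 = True; x_3 = True

  (x_2 ∨ x_1) ∧ x_0 = True
    x_2 ∨ x_1 = True
  (x_3 ∨ x_0) ∧ (x_3 ∧ ¬x_1) = True
    x_3 ∨ x_0 = True
    x_3 ∧ ¬x_1 = True
      ¬x_1 = True
Both conjuncts True, so the formula holds.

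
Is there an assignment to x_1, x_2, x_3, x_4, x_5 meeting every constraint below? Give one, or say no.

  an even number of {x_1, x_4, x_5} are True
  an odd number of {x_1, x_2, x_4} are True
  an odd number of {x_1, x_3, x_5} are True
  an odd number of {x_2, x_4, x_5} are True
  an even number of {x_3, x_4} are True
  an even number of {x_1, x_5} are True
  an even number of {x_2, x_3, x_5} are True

No satisfying assignment exists.

Adding constraints 1, 3, 5 mod 2: every variable appears an even number of times on the left, so the left side is 0.
But the right sides sum to 1 (mod 2). 0 ≠ 1 — the system is inconsistent.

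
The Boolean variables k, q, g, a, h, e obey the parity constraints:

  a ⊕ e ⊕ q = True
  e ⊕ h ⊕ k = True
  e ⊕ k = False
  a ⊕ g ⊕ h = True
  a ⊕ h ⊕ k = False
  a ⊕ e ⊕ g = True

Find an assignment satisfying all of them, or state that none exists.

k: True; q: False; g: False; a: False; h: True; e: True

a ⊕ e ⊕ q = F ⊕ T ⊕ F = True ✓
e ⊕ h ⊕ k = T ⊕ T ⊕ T = True ✓
e ⊕ k = T ⊕ T = False ✓
a ⊕ g ⊕ h = F ⊕ F ⊕ T = True ✓
a ⊕ h ⊕ k = F ⊕ T ⊕ T = False ✓
a ⊕ e ⊕ g = F ⊕ T ⊕ F = True ✓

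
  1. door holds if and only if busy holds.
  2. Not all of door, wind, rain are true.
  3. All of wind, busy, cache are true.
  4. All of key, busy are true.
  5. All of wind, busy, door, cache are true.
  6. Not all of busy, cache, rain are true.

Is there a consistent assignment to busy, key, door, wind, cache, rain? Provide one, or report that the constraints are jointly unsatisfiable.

busy = True, key = True, door = True, wind = True, cache = True, rain = False

  (1) door=T, busy=T — same ✓
  (2) {door, wind, rain}: 2/3 true — not all ✓
  (3) {wind, busy, cache}: all 3 true ✓
  (4) {key, busy}: all 2 true ✓
  (5) {wind, busy, door, cache}: all 4 true ✓
  (6) {busy, cache, rain}: 2/3 true — not all ✓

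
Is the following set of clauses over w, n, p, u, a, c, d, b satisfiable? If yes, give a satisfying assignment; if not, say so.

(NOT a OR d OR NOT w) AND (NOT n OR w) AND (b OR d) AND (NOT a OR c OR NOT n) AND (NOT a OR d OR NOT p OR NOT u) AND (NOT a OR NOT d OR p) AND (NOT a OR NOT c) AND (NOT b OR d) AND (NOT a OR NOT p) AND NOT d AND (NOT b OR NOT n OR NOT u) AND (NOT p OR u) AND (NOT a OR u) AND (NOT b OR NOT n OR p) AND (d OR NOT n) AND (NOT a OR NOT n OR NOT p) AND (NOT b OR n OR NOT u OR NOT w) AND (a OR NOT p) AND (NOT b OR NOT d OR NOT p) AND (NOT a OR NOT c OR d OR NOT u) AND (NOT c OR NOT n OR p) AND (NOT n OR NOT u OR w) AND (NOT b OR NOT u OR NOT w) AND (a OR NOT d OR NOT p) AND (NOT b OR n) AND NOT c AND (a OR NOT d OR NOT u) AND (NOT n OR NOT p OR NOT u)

Unsatisfiable — no assignment works.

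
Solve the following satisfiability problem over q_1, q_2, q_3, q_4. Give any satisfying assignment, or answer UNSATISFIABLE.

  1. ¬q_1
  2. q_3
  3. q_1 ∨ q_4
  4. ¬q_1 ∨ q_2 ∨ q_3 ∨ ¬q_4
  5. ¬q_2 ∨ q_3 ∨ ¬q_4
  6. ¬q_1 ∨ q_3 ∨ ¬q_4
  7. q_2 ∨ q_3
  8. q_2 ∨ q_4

Unit clause (¬q_1) forces q_1 = False.
Unit clause (q_3) forces q_3 = True.
In (q_1 ∨ q_4) only q_4 is left, so q_4 = True.
Set q_2 = True.
Check each clause:
  (¬q_1): ¬q_1 holds.
  (q_3): q_3 holds.
  (q_1 ∨ q_4): q_4 holds.
  (¬q_1 ∨ q_2 ∨ q_3 ∨ ¬q_4): ¬q_1 holds.
  (¬q_2 ∨ q_3 ∨ ¬q_4): q_3 holds.
  (¬q_1 ∨ q_3 ∨ ¬q_4): ¬q_1 holds.
  (q_2 ∨ q_3): q_2 holds.
  (q_2 ∨ q_4): q_2 holds.
All clauses satisfied.

q_1 = False, q_2 = True, q_3 = True, q_4 = True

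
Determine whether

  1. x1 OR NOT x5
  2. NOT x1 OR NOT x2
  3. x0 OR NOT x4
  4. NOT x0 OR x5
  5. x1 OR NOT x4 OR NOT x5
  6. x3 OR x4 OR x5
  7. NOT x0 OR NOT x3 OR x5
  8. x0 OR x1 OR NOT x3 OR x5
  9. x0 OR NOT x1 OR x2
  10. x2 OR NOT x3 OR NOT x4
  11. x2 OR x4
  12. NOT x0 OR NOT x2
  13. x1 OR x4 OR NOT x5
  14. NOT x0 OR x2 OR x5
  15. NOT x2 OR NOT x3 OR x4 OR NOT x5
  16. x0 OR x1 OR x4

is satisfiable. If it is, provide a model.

Try x0 = False:
  (x0 OR NOT x4) forces x4 = False.
  (x2 OR x4) forces x2 = True.
  (NOT x1 OR NOT x2) forces x1 = False.
  clause (x0 OR x1 OR x4) is falsified — backtrack.
So x0 = True.
  then (NOT x0 OR x5) forces x5 = True.
  then (NOT x0 OR NOT x2) forces x2 = False.
  then (x1 OR NOT x5) forces x1 = True.
  then (x2 OR x4) forces x4 = True.
  then (x2 OR NOT x3 OR NOT x4) forces x3 = False.
All clauses satisfied.

x0=T; x1=T; x2=F; x3=F; x4=T; x5=T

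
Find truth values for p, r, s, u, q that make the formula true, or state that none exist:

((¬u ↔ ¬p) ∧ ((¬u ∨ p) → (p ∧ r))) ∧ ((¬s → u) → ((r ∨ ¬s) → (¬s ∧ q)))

p: True, r: True, s: False, u: True, q: True

  (¬u ↔ ¬p) ∧ ((¬u ∨ p) → (p ∧ r)) = True
    ¬u ↔ ¬p = True
      ¬u = False
      ¬p = False
    (¬u ∨ p) → (p ∧ r) = True
      ¬u ∨ p = True
        ¬u = False
      p ∧ r = True
  (¬s → u) → ((r ∨ ¬s) → (¬s ∧ q)) = True
    ¬s → u = True
      ¬s = True
    (r ∨ ¬s) → (¬s ∧ q) = True
      r ∨ ¬s = True
        ¬s = True
      ¬s ∧ q = True
        ¬s = True
Both conjuncts True, so the formula holds.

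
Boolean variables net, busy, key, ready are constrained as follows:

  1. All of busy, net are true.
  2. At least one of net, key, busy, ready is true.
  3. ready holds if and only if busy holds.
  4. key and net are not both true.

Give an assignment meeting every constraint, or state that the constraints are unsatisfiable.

net = True, busy = True, key = False, ready = True

  (1) {busy, net}: all 2 true ✓
  (2) {net, key, busy, ready}: 3 true — at least one ✓
  (3) ready=T, busy=T — same ✓
  (4) key=F, net=T — not both ✓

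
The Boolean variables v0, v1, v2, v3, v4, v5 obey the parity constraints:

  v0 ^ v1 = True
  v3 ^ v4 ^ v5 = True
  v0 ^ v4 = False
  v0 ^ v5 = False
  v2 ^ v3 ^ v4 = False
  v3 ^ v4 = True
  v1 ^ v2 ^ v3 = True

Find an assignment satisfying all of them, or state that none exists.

v0: False, v1: True, v2: True, v3: True, v4: False, v5: False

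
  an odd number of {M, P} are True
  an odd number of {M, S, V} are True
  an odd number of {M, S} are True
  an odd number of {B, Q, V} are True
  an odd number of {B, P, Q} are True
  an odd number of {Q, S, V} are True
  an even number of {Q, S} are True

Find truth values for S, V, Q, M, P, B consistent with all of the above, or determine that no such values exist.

No satisfying assignment exists.

Adding constraints 2, 3, 6, 7 mod 2: every variable appears an even number of times on the left, so the left side is 0.
But the right sides sum to 1 (mod 2). 0 ≠ 1 — the system is inconsistent.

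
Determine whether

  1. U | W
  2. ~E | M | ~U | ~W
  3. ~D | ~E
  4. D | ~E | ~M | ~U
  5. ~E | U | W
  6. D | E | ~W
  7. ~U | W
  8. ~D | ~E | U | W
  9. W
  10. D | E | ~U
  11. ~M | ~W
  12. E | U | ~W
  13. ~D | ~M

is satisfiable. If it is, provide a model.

Unit clause (W) forces W = True.
In (~M | ~W) only ~M is left, so M = False.
Set D = False.
  then (D | E | ~W) forces E = True.
  then (~E | M | ~U | ~W) forces U = False.
All clauses satisfied.

D=F, W=T, U=F, M=F, E=T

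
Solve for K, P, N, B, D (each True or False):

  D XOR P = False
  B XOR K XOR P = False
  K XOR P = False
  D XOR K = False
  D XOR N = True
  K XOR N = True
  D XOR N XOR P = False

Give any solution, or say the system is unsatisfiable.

K = True; P = True; N = False; B = False; D = True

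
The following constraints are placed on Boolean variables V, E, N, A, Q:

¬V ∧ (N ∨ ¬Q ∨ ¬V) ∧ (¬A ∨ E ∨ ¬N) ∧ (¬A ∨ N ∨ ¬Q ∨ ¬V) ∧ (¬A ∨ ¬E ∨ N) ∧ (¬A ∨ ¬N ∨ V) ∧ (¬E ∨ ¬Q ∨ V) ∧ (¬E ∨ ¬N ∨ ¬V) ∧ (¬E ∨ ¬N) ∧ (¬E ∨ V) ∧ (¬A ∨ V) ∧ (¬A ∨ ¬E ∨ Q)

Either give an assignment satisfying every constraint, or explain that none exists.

V=F; E=F; N=T; A=F; Q=T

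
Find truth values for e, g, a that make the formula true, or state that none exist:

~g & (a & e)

e: True, g: False, a: True

  ~g = True
  a & e = True
Both conjuncts True, so the formula holds.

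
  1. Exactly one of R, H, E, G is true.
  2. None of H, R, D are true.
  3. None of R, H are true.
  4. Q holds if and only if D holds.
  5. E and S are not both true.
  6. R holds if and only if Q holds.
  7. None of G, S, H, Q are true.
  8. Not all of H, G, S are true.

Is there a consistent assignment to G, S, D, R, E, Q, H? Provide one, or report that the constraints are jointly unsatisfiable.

G = False, S = False, D = False, R = False, E = True, Q = False, H = False

  (1) {R, H, E, G}: 1 true — exactly one ✓
  (2) {H, R, D}: 0 true — none ✓
  (3) {R, H}: 0 true — none ✓
  (4) Q=F, D=F — same ✓
  (5) E=T, S=F — not both ✓
  (6) R=F, Q=F — same ✓
  (7) {G, S, H, Q}: 0 true — none ✓
  (8) {H, G, S}: 0/3 true — not all ✓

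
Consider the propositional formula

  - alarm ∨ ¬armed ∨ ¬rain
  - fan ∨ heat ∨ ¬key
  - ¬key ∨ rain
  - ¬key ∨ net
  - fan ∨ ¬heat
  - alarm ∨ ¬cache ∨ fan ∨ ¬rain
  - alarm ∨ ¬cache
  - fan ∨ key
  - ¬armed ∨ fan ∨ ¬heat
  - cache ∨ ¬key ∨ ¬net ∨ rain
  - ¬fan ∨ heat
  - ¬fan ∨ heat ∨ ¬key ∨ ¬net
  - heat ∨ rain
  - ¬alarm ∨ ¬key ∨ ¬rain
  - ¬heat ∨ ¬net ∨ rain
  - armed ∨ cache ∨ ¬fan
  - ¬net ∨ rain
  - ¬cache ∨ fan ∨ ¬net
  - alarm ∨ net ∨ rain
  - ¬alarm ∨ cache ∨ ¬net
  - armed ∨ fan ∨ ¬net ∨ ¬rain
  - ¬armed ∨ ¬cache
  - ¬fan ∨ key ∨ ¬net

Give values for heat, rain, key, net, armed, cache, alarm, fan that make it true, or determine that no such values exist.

Try heat = False:
  (¬fan ∨ heat) forces fan = False.
  (fan ∨ heat ∨ ¬key) forces key = False.
  clause (fan ∨ key) is falsified — backtrack.
So heat = True.
  then (fan ∨ ¬heat) forces fan = True.
Set rain = True.
Set key = False.
  then (¬fan ∨ key ∨ ¬net) forces net = False.
Set armed = True.
  then (alarm ∨ ¬armed ∨ ¬rain) forces alarm = True.
  then (¬armed ∨ ¬cache) forces cache = False.
All clauses satisfied.

heat=T, rain=T, key=F, net=F, armed=T, cache=F, alarm=T, fan=T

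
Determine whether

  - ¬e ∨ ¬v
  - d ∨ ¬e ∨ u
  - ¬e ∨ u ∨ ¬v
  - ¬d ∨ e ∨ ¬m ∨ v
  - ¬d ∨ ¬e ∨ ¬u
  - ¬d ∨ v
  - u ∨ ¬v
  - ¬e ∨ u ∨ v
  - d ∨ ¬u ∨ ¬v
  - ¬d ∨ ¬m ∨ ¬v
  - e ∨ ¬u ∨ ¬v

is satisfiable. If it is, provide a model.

Try v = True:
  (¬e ∨ ¬v) forces e = False.
  (u ∨ ¬v) forces u = True.
  clause (e ∨ ¬u ∨ ¬v) is falsified — backtrack.
So v = False.
  then (¬d ∨ v) forces d = False.
Set u = False.
  then (d ∨ ¬e ∨ u) forces e = False.
Set m = True.
All clauses satisfied.

v = False, u = False, d = False, e = False, m = True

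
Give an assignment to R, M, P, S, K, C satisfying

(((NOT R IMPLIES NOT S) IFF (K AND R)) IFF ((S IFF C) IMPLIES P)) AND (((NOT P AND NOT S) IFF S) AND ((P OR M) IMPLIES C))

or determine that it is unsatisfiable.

R = True; M = True; P = True; S = False; K = True; C = True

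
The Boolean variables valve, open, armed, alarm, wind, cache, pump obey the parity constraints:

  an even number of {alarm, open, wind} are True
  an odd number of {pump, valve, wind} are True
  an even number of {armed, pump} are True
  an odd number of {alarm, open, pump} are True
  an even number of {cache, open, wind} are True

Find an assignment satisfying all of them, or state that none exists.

valve = False, open = True, armed = False, alarm = False, wind = True, cache = False, pump = False

{alarm, open, wind}: 2 true → even ✓
{pump, valve, wind}: 1 true → odd ✓
{armed, pump}: 0 true → even ✓
{alarm, open, pump}: 1 true → odd ✓
{cache, open, wind}: 2 true → even ✓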